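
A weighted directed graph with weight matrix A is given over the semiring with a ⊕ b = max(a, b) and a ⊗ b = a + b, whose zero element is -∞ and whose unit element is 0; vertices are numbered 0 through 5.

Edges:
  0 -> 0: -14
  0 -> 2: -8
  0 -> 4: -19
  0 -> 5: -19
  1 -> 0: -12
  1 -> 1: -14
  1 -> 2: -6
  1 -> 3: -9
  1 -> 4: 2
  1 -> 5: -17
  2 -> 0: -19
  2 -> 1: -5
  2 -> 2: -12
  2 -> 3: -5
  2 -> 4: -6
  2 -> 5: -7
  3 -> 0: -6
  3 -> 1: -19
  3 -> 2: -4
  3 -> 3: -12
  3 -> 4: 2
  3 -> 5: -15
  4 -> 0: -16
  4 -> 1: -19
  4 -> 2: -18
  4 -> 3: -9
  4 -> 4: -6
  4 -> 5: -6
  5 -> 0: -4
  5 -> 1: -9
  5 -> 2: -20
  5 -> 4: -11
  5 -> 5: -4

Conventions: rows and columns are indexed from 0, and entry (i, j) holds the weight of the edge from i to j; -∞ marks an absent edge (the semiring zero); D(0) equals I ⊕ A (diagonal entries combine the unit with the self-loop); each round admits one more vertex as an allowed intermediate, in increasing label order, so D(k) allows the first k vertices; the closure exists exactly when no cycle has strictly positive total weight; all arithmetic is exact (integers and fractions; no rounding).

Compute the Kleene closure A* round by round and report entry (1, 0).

D(0):
  [0, -∞, -8, -∞, -19, -19]
  [-12, 0, -6, -9, 2, -17]
  [-19, -5, 0, -5, -6, -7]
  [-6, -19, -4, 0, 2, -15]
  [-16, -19, -18, -9, 0, -6]
  [-4, -9, -20, -∞, -11, 0]
D(1):
  [0, -∞, -8, -∞, -19, -19]
  [-12, 0, -6, -9, 2, -17]
  [-19, -5, 0, -5, -6, -7]
  [-6, -19, -4, 0, 2, -15]
  [-16, -19, -18, -9, 0, -6]
  [-4, -9, -12, -∞, -11, 0]
D(2):
  [0, -∞, -8, -∞, -19, -19]
  [-12, 0, -6, -9, 2, -17]
  [-17, -5, 0, -5, -3, -7]
  [-6, -19, -4, 0, 2, -15]
  [-16, -19, -18, -9, 0, -6]
  [-4, -9, -12, -18, -7, 0]
D(3):
  [0, -13, -8, -13, -11, -15]
  [-12, 0, -6, -9, 2, -13]
  [-17, -5, 0, -5, -3, -7]
  [-6, -9, -4, 0, 2, -11]
  [-16, -19, -18, -9, 0, -6]
  [-4, -9, -12, -17, -7, 0]
D(4):
  [0, -13, -8, -13, -11, -15]
  [-12, 0, -6, -9, 2, -13]
  [-11, -5, 0, -5, -3, -7]
  [-6, -9, -4, 0, 2, -11]
  [-15, -18, -13, -9, 0, -6]
  [-4, -9, -12, -17, -7, 0]
D(5):
  [0, -13, -8, -13, -11, -15]
  [-12, 0, -6, -7, 2, -4]
  [-11, -5, 0, -5, -3, -7]
  [-6, -9, -4, 0, 2, -4]
  [-15, -18, -13, -9, 0, -6]
  [-4, -9, -12, -16, -7, 0]
D(6):
  [0, -13, -8, -13, -11, -15]
  [-8, 0, -6, -7, 2, -4]
  [-11, -5, 0, -5, -3, -7]
  [-6, -9, -4, 0, 2, -4]
  [-10, -15, -13, -9, 0, -6]
  [-4, -9, -12, -16, -7, 0]
Answer: A*[1][0] = -8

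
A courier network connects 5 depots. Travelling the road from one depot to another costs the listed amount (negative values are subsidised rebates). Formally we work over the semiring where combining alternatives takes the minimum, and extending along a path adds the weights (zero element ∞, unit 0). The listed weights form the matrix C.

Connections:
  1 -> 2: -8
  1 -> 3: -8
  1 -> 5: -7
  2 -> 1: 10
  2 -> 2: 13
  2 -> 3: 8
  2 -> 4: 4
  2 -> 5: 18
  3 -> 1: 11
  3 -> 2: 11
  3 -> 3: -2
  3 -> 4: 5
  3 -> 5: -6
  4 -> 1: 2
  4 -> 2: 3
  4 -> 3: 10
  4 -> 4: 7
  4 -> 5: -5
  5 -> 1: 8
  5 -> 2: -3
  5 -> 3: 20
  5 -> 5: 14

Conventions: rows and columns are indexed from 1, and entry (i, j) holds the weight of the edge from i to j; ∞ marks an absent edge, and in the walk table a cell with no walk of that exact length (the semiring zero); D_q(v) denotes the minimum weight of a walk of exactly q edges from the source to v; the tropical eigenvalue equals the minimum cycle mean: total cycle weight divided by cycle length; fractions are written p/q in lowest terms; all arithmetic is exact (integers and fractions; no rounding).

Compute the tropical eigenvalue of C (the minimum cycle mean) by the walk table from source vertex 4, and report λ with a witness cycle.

q=0: [∞, ∞, ∞, 0, ∞]
q=1: [2, 3, 10, 7, -5]
q=2: [3, -8, -6, 7, -5]
q=3: [2, -8, -8, -4, -12]
q=4: [-4, -15, -10, -4, -14]
q=5: [-6, -17, -12, -11, -16]
Optimal cycle mean attained by: cycle 1->3->5->2->4->1, total (-8) + (-6) + (-3) + 4 + 2, length 5.
Answer: λ = -11/5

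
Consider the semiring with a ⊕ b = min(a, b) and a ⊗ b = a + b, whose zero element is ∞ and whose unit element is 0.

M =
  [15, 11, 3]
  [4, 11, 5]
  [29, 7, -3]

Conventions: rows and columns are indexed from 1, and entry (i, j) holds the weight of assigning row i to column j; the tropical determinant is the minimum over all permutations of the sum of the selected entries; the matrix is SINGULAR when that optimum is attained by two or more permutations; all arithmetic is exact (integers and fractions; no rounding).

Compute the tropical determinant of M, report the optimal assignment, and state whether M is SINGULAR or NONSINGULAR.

σ = (1, 2, 3): 15 + 11 + (-3) = 23
σ = (1, 3, 2): 15 + 5 + 7 = 27
σ = (2, 1, 3): 11 + 4 + (-3) = 12
σ = (2, 3, 1): 11 + 5 + 29 = 45
σ = (3, 1, 2): 3 + 4 + 7 = 14
σ = (3, 2, 1): 3 + 11 + 29 = 43
Optimal value attained by: σ = (2, 1, 3).
Answer: det⊕(M) = 12; verdict: NONSINGULAR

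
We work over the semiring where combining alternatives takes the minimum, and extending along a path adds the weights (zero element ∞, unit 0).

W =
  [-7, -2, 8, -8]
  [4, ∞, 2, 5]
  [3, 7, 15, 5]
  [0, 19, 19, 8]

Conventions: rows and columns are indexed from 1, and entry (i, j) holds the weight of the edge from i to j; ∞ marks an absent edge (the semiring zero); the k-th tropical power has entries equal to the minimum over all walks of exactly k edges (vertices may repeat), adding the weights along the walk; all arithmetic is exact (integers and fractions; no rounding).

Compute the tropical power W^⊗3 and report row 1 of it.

W^⊗2:
  [-14, -9, 0, -15]
  [-3, 2, 12, -4]
  [-4, 1, 9, -5]
  [-7, -2, 8, -8]
W^⊗3:
  [-21, -16, -7, -22]
  [-10, -5, 4, -11]
  [-11, -6, 3, -12]
  [-14, -9, 0, -15]
Answer: row 1 of W^⊗3 = [-21, -16, -7, -22]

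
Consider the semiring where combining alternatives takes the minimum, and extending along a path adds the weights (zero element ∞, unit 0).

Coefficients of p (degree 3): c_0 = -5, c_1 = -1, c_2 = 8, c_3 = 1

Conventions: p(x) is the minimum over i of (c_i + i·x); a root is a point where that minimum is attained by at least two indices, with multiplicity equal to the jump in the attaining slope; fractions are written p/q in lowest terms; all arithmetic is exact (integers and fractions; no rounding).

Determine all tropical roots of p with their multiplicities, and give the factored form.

hull edge (i=0, c=-5) to (i=3, c=1): slope 2, span 3
Factored form: p(x) = 1 ⊗ (x ⊕ (-2)) ⊗ (x ⊕ (-2)) ⊗ (x ⊕ (-2))
Answer: roots = -2 (mult 3)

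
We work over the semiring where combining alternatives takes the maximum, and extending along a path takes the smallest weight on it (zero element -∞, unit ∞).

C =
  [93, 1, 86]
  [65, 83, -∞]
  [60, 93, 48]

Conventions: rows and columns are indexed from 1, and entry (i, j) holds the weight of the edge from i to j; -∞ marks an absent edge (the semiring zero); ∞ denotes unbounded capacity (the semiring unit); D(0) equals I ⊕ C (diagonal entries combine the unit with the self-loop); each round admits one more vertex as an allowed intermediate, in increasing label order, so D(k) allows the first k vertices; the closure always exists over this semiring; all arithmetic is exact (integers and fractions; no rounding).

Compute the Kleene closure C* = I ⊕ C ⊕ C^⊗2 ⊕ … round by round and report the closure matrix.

D(0):
  [∞, 1, 86]
  [65, ∞, -∞]
  [60, 93, ∞]
D(1):
  [∞, 1, 86]
  [65, ∞, 65]
  [60, 93, ∞]
D(2):
  [∞, 1, 86]
  [65, ∞, 65]
  [65, 93, ∞]
D(3):
  [∞, 86, 86]
  [65, ∞, 65]
  [65, 93, ∞]
Answer: C* = [[∞, 86, 86], [65, ∞, 65], [65, 93, ∞]]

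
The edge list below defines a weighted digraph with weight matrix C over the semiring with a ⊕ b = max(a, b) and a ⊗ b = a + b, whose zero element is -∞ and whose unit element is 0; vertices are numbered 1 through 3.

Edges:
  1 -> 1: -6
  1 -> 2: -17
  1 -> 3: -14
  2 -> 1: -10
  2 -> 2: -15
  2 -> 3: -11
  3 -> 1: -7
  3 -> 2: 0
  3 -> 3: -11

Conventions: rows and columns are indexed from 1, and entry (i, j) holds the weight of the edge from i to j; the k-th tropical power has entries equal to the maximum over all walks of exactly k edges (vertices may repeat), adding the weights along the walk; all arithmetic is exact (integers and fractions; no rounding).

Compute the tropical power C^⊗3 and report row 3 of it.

C^⊗2:
  [-12, -14, -20]
  [-16, -11, -22]
  [-10, -11, -11]
C^⊗3:
  [-18, -20, -25]
  [-21, -22, -22]
  [-16, -11, -22]
Answer: row 3 of C^⊗3 = [-16, -11, -22]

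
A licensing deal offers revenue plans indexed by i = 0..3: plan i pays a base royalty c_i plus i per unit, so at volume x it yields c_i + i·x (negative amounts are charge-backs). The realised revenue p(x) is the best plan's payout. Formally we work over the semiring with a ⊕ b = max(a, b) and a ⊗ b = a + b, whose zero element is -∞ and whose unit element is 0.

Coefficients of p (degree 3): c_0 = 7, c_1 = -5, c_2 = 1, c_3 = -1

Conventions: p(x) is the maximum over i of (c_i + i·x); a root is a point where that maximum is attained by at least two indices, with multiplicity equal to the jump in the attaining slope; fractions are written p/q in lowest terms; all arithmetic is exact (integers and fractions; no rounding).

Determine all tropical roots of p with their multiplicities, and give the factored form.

hull edge (i=0, c=7) to (i=3, c=-1): slope -8/3, span 3
Factored form: p(x) = -1 ⊗ (x ⊕ 8/3) ⊗ (x ⊕ 8/3) ⊗ (x ⊕ 8/3)
Answer: roots = 8/3 (mult 3)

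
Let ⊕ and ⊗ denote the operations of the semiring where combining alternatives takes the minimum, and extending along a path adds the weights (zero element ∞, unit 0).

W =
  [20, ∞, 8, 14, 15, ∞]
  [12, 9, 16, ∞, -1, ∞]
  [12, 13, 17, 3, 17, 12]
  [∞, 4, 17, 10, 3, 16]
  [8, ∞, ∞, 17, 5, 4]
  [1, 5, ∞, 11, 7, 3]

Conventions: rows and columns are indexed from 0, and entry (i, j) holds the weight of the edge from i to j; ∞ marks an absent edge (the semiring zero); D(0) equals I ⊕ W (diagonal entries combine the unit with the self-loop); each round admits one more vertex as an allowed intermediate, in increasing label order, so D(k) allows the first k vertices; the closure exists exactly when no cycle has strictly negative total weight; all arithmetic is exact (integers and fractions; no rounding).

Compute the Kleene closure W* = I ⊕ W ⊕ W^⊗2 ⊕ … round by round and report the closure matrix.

D(0):
  [0, ∞, 8, 14, 15, ∞]
  [12, 0, 16, ∞, -1, ∞]
  [12, 13, 0, 3, 17, 12]
  [∞, 4, 17, 0, 3, 16]
  [8, ∞, ∞, 17, 0, 4]
  [1, 5, ∞, 11, 7, 0]
D(1):
  [0, ∞, 8, 14, 15, ∞]
  [12, 0, 16, 26, -1, ∞]
  [12, 13, 0, 3, 17, 12]
  [∞, 4, 17, 0, 3, 16]
  [8, ∞, 16, 17, 0, 4]
  [1, 5, 9, 11, 7, 0]
D(2):
  [0, ∞, 8, 14, 15, ∞]
  [12, 0, 16, 26, -1, ∞]
  [12, 13, 0, 3, 12, 12]
  [16, 4, 17, 0, 3, 16]
  [8, ∞, 16, 17, 0, 4]
  [1, 5, 9, 11, 4, 0]
D(3):
  [0, 21, 8, 11, 15, 20]
  [12, 0, 16, 19, -1, 28]
  [12, 13, 0, 3, 12, 12]
  [16, 4, 17, 0, 3, 16]
  [8, 29, 16, 17, 0, 4]
  [1, 5, 9, 11, 4, 0]
D(4):
  [0, 15, 8, 11, 14, 20]
  [12, 0, 16, 19, -1, 28]
  [12, 7, 0, 3, 6, 12]
  [16, 4, 17, 0, 3, 16]
  [8, 21, 16, 17, 0, 4]
  [1, 5, 9, 11, 4, 0]
D(5):
  [0, 15, 8, 11, 14, 18]
  [7, 0, 15, 16, -1, 3]
  [12, 7, 0, 3, 6, 10]
  [11, 4, 17, 0, 3, 7]
  [8, 21, 16, 17, 0, 4]
  [1, 5, 9, 11, 4, 0]
D(6):
  [0, 15, 8, 11, 14, 18]
  [4, 0, 12, 14, -1, 3]
  [11, 7, 0, 3, 6, 10]
  [8, 4, 16, 0, 3, 7]
  [5, 9, 13, 15, 0, 4]
  [1, 5, 9, 11, 4, 0]
Answer: W* = [[0, 15, 8, 11, 14, 18], [4, 0, 12, 14, -1, 3], [11, 7, 0, 3, 6, 10], [8, 4, 16, 0, 3, 7], [5, 9, 13, 15, 0, 4], [1, 5, 9, 11, 4, 0]]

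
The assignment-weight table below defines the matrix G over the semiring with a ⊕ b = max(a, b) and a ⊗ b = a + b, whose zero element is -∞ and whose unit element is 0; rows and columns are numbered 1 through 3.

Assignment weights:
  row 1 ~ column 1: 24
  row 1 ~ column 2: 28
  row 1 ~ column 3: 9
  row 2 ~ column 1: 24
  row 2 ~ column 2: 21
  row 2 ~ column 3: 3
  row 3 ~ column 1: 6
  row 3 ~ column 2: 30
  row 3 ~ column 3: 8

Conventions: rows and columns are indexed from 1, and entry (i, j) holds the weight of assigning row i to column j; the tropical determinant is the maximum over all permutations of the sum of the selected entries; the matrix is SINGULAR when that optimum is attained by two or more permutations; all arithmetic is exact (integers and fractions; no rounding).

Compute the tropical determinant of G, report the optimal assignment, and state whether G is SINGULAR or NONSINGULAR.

σ = (1, 2, 3): 24 + 21 + 8 = 53
σ = (1, 3, 2): 24 + 3 + 30 = 57
σ = (2, 1, 3): 28 + 24 + 8 = 60
σ = (2, 3, 1): 28 + 3 + 6 = 37
σ = (3, 1, 2): 9 + 24 + 30 = 63
σ = (3, 2, 1): 9 + 21 + 6 = 36
Optimal value attained by: σ = (3, 1, 2).
Answer: det⊕(G) = 63; verdict: NONSINGULAR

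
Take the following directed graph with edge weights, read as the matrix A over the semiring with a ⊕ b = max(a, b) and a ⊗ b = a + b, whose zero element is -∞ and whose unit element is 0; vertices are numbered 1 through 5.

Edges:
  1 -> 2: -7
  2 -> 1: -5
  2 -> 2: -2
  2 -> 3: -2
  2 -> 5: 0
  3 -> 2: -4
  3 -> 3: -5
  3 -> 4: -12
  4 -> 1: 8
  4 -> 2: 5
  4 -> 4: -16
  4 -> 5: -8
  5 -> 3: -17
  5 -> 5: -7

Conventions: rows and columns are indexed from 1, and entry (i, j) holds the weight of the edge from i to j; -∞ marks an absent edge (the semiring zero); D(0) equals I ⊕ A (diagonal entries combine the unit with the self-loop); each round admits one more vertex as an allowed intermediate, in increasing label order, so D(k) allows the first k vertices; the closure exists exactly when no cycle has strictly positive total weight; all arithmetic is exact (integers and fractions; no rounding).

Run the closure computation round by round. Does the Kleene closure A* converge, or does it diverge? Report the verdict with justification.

D(0):
  [0, -7, -∞, -∞, -∞]
  [-5, 0, -2, -∞, 0]
  [-∞, -4, 0, -12, -∞]
  [8, 5, -∞, 0, -8]
  [-∞, -∞, -17, -∞, 0]
D(1):
  [0, -7, -∞, -∞, -∞]
  [-5, 0, -2, -∞, 0]
  [-∞, -4, 0, -12, -∞]
  [8, 5, -∞, 0, -8]
  [-∞, -∞, -17, -∞, 0]
D(2):
  [0, -7, -9, -∞, -7]
  [-5, 0, -2, -∞, 0]
  [-9, -4, 0, -12, -4]
  [8, 5, 3, 0, 5]
  [-∞, -∞, -17, -∞, 0]
D(3):
  [0, -7, -9, -21, -7]
  [-5, 0, -2, -14, 0]
  [-9, -4, 0, -12, -4]
  [8, 5, 3, 0, 5]
  [-26, -21, -17, -29, 0]
D(4):
  [0, -7, -9, -21, -7]
  [-5, 0, -2, -14, 0]
  [-4, -4, 0, -12, -4]
  [8, 5, 3, 0, 5]
  [-21, -21, -17, -29, 0]
D(5):
  [0, -7, -9, -21, -7]
  [-5, 0, -2, -14, 0]
  [-4, -4, 0, -12, -4]
  [8, 5, 3, 0, 5]
  [-21, -21, -17, -29, 0]
Key observation: every diagonal entry stays at the unit through all rounds, so no improving cycle exists.
Answer: CONVERGES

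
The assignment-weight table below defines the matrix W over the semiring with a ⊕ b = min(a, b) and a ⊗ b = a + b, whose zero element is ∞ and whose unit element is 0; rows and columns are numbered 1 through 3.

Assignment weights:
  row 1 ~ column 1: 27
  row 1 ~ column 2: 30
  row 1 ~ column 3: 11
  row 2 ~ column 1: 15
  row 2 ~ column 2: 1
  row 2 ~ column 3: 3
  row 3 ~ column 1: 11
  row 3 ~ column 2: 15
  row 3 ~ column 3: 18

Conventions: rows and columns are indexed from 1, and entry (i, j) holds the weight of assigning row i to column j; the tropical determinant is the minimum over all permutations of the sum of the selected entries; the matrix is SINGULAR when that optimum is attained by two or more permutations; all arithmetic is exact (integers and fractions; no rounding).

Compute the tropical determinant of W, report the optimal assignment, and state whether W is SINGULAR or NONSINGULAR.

σ = (1, 2, 3): 27 + 1 + 18 = 46
σ = (1, 3, 2): 27 + 3 + 15 = 45
σ = (2, 1, 3): 30 + 15 + 18 = 63
σ = (2, 3, 1): 30 + 3 + 11 = 44
σ = (3, 1, 2): 11 + 15 + 15 = 41
σ = (3, 2, 1): 11 + 1 + 11 = 23
Optimal value attained by: σ = (3, 2, 1).
Answer: det⊕(W) = 23; verdict: NONSINGULAR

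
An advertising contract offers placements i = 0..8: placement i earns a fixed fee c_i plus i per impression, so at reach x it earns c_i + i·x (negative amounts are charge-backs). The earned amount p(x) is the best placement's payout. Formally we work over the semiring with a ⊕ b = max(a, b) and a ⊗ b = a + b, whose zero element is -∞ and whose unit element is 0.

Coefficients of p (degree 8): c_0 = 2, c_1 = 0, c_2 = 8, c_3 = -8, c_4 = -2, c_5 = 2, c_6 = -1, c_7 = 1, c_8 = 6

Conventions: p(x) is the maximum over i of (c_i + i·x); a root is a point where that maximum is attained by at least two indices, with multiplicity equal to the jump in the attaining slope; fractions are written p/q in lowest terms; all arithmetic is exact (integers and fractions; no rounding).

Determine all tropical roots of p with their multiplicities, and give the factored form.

hull edge (i=0, c=2) to (i=2, c=8): slope 3, span 2
hull edge (i=2, c=8) to (i=8, c=6): slope -1/3, span 6
Factored form: p(x) = 6 ⊗ (x ⊕ (-3)) ⊗ (x ⊕ (-3)) ⊗ (x ⊕ 1/3) ⊗ (x ⊕ 1/3) ⊗ (x ⊕ 1/3) ⊗ (x ⊕ 1/3) ⊗ (x ⊕ 1/3) ⊗ (x ⊕ 1/3)
Answer: roots = -3 (mult 2), 1/3 (mult 6)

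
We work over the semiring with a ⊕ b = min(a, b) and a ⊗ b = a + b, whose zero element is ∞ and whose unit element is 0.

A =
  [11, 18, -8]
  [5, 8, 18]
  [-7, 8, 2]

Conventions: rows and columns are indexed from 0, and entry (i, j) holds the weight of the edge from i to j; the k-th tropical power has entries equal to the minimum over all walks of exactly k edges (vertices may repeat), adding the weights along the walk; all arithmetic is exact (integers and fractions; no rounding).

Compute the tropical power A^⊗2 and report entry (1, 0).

A^⊗2:
  [-15, 0, -6]
  [11, 16, -3]
  [-5, 10, -15]
Key observation: the optimum is the walk 1->2->0, with weight 18 + (-7) = 11.
Optimal value attained by: walk 1->2->0.
Answer: (A^⊗2)[1][0] = 11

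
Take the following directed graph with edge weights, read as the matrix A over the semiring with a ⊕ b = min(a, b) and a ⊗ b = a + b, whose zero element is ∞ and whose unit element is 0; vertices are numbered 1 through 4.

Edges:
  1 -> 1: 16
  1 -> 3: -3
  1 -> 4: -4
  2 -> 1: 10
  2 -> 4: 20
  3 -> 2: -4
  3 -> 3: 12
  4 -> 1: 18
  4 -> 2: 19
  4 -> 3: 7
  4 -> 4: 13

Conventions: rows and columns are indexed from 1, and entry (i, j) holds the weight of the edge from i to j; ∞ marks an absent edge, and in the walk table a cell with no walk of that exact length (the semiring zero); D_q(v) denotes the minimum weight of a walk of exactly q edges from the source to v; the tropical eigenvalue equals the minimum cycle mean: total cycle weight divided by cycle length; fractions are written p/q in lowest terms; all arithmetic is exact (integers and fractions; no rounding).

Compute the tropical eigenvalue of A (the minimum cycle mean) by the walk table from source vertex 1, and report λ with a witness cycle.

q=0: [0, ∞, ∞, ∞]
q=1: [16, ∞, -3, -4]
q=2: [14, -7, 3, 9]
q=3: [3, -1, 11, 10]
q=4: [9, 7, 0, -1]
Optimal cycle mean attained by: cycle 1->3->2->1, total (-3) + (-4) + 10, length 3.
Answer: λ = 1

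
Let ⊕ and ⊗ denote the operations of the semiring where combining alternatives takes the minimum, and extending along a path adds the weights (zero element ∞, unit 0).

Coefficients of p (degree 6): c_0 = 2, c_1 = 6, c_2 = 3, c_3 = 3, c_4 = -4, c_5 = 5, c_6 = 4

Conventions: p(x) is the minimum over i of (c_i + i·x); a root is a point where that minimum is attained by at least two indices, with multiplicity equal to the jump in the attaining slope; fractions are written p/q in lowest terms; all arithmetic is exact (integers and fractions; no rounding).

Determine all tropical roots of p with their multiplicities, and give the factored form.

hull edge (i=0, c=2) to (i=4, c=-4): slope -3/2, span 4
hull edge (i=4, c=-4) to (i=6, c=4): slope 4, span 2
Factored form: p(x) = 4 ⊗ (x ⊕ (-4)) ⊗ (x ⊕ (-4)) ⊗ (x ⊕ 3/2) ⊗ (x ⊕ 3/2) ⊗ (x ⊕ 3/2) ⊗ (x ⊕ 3/2)
Answer: roots = -4 (mult 2), 3/2 (mult 4)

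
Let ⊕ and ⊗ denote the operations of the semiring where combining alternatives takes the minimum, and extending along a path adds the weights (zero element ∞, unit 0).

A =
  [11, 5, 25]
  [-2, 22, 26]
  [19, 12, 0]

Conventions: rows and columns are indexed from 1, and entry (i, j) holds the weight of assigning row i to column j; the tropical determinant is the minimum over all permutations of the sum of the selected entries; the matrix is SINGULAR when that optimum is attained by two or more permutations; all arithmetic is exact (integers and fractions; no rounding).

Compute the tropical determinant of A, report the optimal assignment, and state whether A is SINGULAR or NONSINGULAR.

σ = (1, 2, 3): 11 + 22 + 0 = 33
σ = (1, 3, 2): 11 + 26 + 12 = 49
σ = (2, 1, 3): 5 + (-2) + 0 = 3
σ = (2, 3, 1): 5 + 26 + 19 = 50
σ = (3, 1, 2): 25 + (-2) + 12 = 35
σ = (3, 2, 1): 25 + 22 + 19 = 66
Optimal value attained by: σ = (2, 1, 3).
Answer: det⊕(A) = 3; verdict: NONSINGULAR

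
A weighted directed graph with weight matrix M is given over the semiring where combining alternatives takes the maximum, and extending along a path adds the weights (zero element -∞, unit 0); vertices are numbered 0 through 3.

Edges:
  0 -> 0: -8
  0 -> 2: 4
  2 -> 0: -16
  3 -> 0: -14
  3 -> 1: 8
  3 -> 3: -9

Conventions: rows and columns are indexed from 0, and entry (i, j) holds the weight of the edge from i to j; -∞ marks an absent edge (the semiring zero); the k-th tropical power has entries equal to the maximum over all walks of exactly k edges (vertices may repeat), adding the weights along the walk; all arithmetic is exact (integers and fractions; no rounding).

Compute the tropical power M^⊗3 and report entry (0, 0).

M^⊗2:
  [-12, -∞, -4, -∞]
  [-∞, -∞, -∞, -∞]
  [-24, -∞, -12, -∞]
  [-22, -1, -10, -18]
M^⊗3:
  [-20, -∞, -8, -∞]
  [-∞, -∞, -∞, -∞]
  [-28, -∞, -20, -∞]
  [-26, -10, -18, -27]
Key observation: the optimum is the walk 0->0->2->0, with weight (-8) + 4 + (-16) = -20.
Optimal value attained by: walk 0->0->2->0.
Answer: (M^⊗3)[0][0] = -20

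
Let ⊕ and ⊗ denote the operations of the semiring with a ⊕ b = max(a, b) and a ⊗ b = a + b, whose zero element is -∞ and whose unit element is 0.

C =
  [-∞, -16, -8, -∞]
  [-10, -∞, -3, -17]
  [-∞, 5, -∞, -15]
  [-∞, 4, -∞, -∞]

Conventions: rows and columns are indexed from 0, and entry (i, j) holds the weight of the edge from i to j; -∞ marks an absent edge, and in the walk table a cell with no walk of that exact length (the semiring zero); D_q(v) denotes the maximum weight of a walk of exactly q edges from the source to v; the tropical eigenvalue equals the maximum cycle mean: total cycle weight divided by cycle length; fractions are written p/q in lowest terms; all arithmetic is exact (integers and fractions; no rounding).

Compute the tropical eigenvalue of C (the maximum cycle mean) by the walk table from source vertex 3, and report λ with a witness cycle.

q=0: [-∞, -∞, -∞, 0]
q=1: [-∞, 4, -∞, -∞]
q=2: [-6, -∞, 1, -13]
q=3: [-∞, 6, -14, -14]
q=4: [-4, -9, 3, -11]
Optimal cycle mean attained by: cycle 1->2->1, total (-3) + 5, length 2.
Answer: λ = 1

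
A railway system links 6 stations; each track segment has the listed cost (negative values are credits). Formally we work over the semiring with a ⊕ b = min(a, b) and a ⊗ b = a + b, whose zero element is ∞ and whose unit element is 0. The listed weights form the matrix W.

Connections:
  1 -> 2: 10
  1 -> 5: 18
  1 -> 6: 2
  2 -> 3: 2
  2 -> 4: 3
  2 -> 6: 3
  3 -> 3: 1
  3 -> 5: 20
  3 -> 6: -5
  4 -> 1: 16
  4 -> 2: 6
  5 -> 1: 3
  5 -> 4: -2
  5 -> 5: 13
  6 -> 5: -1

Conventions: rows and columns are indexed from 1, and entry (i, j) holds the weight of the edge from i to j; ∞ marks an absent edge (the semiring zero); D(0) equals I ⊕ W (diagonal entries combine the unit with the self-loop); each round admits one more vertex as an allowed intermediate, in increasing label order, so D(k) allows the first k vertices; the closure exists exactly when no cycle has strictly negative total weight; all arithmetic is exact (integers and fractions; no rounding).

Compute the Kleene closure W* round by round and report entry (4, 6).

D(0):
  [0, 10, ∞, ∞, 18, 2]
  [∞, 0, 2, 3, ∞, 3]
  [∞, ∞, 0, ∞, 20, -5]
  [16, 6, ∞, 0, ∞, ∞]
  [3, ∞, ∞, -2, 0, ∞]
  [∞, ∞, ∞, ∞, -1, 0]
D(1):
  [0, 10, ∞, ∞, 18, 2]
  [∞, 0, 2, 3, ∞, 3]
  [∞, ∞, 0, ∞, 20, -5]
  [16, 6, ∞, 0, 34, 18]
  [3, 13, ∞, -2, 0, 5]
  [∞, ∞, ∞, ∞, -1, 0]
D(2):
  [0, 10, 12, 13, 18, 2]
  [∞, 0, 2, 3, ∞, 3]
  [∞, ∞, 0, ∞, 20, -5]
  [16, 6, 8, 0, 34, 9]
  [3, 13, 15, -2, 0, 5]
  [∞, ∞, ∞, ∞, -1, 0]
D(3):
  [0, 10, 12, 13, 18, 2]
  [∞, 0, 2, 3, 22, -3]
  [∞, ∞, 0, ∞, 20, -5]
  [16, 6, 8, 0, 28, 3]
  [3, 13, 15, -2, 0, 5]
  [∞, ∞, ∞, ∞, -1, 0]
D(4):
  [0, 10, 12, 13, 18, 2]
  [19, 0, 2, 3, 22, -3]
  [∞, ∞, 0, ∞, 20, -5]
  [16, 6, 8, 0, 28, 3]
  [3, 4, 6, -2, 0, 1]
  [∞, ∞, ∞, ∞, -1, 0]
D(5):
  [0, 10, 12, 13, 18, 2]
  [19, 0, 2, 3, 22, -3]
  [23, 24, 0, 18, 20, -5]
  [16, 6, 8, 0, 28, 3]
  [3, 4, 6, -2, 0, 1]
  [2, 3, 5, -3, -1, 0]
D(6):
  [0, 5, 7, -1, 1, 2]
  [-1, 0, 2, -6, -4, -3]
  [-3, -2, 0, -8, -6, -5]
  [5, 6, 8, 0, 2, 3]
  [3, 4, 6, -2, 0, 1]
  [2, 3, 5, -3, -1, 0]
Answer: W*[4][6] = 3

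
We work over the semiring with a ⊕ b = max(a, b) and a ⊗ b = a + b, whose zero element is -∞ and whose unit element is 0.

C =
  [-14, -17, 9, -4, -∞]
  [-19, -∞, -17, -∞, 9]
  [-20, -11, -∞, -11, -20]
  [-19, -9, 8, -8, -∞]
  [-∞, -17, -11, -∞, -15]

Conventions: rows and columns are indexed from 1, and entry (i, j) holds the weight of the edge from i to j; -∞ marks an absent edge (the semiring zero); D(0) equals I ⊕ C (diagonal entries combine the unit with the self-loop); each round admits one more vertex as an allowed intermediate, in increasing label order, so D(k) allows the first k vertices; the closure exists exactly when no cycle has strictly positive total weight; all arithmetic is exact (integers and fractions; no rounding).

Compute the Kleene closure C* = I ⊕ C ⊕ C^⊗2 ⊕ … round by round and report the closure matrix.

D(0):
  [0, -17, 9, -4, -∞]
  [-19, 0, -17, -∞, 9]
  [-20, -11, 0, -11, -20]
  [-19, -9, 8, 0, -∞]
  [-∞, -17, -11, -∞, 0]
D(1):
  [0, -17, 9, -4, -∞]
  [-19, 0, -10, -23, 9]
  [-20, -11, 0, -11, -20]
  [-19, -9, 8, 0, -∞]
  [-∞, -17, -11, -∞, 0]
D(2):
  [0, -17, 9, -4, -8]
  [-19, 0, -10, -23, 9]
  [-20, -11, 0, -11, -2]
  [-19, -9, 8, 0, 0]
  [-36, -17, -11, -40, 0]
D(3):
  [0, -2, 9, -2, 7]
  [-19, 0, -10, -21, 9]
  [-20, -11, 0, -11, -2]
  [-12, -3, 8, 0, 6]
  [-31, -17, -11, -22, 0]
D(4):
  [0, -2, 9, -2, 7]
  [-19, 0, -10, -21, 9]
  [-20, -11, 0, -11, -2]
  [-12, -3, 8, 0, 6]
  [-31, -17, -11, -22, 0]
D(5):
  [0, -2, 9, -2, 7]
  [-19, 0, -2, -13, 9]
  [-20, -11, 0, -11, -2]
  [-12, -3, 8, 0, 6]
  [-31, -17, -11, -22, 0]
Answer: C* = [[0, -2, 9, -2, 7], [-19, 0, -2, -13, 9], [-20, -11, 0, -11, -2], [-12, -3, 8, 0, 6], [-31, -17, -11, -22, 0]]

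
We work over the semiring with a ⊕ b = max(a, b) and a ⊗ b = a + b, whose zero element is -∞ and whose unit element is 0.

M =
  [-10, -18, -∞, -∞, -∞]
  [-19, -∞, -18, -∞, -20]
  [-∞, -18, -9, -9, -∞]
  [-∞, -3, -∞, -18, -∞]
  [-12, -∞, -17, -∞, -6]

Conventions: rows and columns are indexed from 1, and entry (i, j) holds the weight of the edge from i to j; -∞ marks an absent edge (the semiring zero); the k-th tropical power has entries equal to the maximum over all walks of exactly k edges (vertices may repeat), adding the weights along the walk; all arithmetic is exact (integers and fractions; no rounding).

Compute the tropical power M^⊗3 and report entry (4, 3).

M^⊗2:
  [-20, -28, -36, -∞, -38]
  [-29, -36, -27, -27, -26]
  [-37, -12, -18, -18, -38]
  [-22, -21, -21, -36, -23]
  [-18, -30, -23, -26, -12]
M^⊗3:
  [-30, -38, -45, -45, -44]
  [-38, -30, -36, -36, -32]
  [-31, -21, -27, -27, -32]
  [-32, -39, -30, -30, -29]
  [-24, -29, -29, -32, -18]
Key observation: the optimum is the walk 4->2->3->3, with weight (-3) + (-18) + (-9) = -30.
Optimal value attained by: walk 4->2->3->3.
Answer: (M^⊗3)[4][3] = -30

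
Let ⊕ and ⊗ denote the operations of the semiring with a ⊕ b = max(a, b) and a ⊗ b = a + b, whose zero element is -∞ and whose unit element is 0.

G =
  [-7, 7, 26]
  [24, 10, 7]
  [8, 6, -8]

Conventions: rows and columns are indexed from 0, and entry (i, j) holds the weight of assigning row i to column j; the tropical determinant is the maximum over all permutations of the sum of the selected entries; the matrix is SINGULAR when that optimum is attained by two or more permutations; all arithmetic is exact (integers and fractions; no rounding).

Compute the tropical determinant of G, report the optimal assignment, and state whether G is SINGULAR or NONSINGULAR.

σ = (0, 1, 2): (-7) + 10 + (-8) = -5
σ = (0, 2, 1): (-7) + 7 + 6 = 6
σ = (1, 0, 2): 7 + 24 + (-8) = 23
σ = (1, 2, 0): 7 + 7 + 8 = 22
σ = (2, 0, 1): 26 + 24 + 6 = 56
σ = (2, 1, 0): 26 + 10 + 8 = 44
Optimal value attained by: σ = (2, 0, 1).
Answer: det⊕(G) = 56; verdict: NONSINGULAR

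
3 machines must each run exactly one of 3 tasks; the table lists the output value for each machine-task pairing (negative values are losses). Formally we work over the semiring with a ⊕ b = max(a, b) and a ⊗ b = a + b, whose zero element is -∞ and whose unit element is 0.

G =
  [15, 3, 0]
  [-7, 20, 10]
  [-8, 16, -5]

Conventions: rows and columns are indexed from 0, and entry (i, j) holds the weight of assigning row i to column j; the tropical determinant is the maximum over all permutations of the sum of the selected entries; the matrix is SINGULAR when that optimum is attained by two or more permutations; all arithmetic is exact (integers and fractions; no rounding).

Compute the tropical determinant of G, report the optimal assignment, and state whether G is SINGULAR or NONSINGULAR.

σ = (0, 1, 2): 15 + 20 + (-5) = 30
σ = (0, 2, 1): 15 + 10 + 16 = 41
σ = (1, 0, 2): 3 + (-7) + (-5) = -9
σ = (1, 2, 0): 3 + 10 + (-8) = 5
σ = (2, 0, 1): 0 + (-7) + 16 = 9
σ = (2, 1, 0): 0 + 20 + (-8) = 12
Optimal value attained by: σ = (0, 2, 1).
Answer: det⊕(G) = 41; verdict: NONSINGULAR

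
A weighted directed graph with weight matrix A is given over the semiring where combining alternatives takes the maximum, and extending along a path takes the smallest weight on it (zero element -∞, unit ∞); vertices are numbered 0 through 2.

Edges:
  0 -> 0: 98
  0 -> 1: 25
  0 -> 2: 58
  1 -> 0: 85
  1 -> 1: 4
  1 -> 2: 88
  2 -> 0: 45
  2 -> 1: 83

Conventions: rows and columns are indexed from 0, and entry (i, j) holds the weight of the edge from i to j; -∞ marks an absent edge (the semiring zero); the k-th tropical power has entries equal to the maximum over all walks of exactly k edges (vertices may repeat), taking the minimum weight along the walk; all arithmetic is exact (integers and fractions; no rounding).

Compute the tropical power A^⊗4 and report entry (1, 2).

A^⊗2:
  [98, 58, 58]
  [85, 83, 58]
  [83, 25, 83]
A^⊗3:
  [98, 58, 58]
  [85, 58, 83]
  [83, 83, 58]
A^⊗4:
  [98, 58, 58]
  [85, 83, 58]
  [83, 58, 83]
Key observation: the optimum is the walk 1->0->0->0->2, with weight 85 min 98 min 98 min 58 = 58.
Optimal value attained by: walk 1->0->0->0->2.
Answer: (A^⊗4)[1][2] = 58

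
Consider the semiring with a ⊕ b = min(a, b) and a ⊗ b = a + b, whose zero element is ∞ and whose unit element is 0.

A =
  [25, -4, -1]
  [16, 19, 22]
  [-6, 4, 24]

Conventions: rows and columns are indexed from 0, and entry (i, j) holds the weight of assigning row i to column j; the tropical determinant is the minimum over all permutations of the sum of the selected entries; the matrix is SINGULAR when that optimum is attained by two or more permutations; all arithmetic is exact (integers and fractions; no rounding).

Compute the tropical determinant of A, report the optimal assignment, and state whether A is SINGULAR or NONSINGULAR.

σ = (0, 1, 2): 25 + 19 + 24 = 68
σ = (0, 2, 1): 25 + 22 + 4 = 51
σ = (1, 0, 2): (-4) + 16 + 24 = 36
σ = (1, 2, 0): (-4) + 22 + (-6) = 12
σ = (2, 0, 1): (-1) + 16 + 4 = 19
σ = (2, 1, 0): (-1) + 19 + (-6) = 12
Optimal value attained by: σ = (1, 2, 0).
Answer: det⊕(A) = 12; verdict: SINGULAR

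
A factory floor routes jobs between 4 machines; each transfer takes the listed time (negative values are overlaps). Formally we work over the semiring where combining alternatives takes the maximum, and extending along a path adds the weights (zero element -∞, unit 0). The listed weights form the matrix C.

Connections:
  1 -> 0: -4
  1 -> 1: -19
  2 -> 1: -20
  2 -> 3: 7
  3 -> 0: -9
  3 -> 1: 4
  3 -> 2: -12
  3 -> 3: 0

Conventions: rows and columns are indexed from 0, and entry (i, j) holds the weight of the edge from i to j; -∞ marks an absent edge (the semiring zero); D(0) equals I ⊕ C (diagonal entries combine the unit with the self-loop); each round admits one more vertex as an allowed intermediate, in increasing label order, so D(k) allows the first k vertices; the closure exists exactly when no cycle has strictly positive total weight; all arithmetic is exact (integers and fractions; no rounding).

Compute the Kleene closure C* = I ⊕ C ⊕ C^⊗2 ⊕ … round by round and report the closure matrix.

D(0):
  [0, -∞, -∞, -∞]
  [-4, 0, -∞, -∞]
  [-∞, -20, 0, 7]
  [-9, 4, -12, 0]
D(1):
  [0, -∞, -∞, -∞]
  [-4, 0, -∞, -∞]
  [-∞, -20, 0, 7]
  [-9, 4, -12, 0]
D(2):
  [0, -∞, -∞, -∞]
  [-4, 0, -∞, -∞]
  [-24, -20, 0, 7]
  [0, 4, -12, 0]
D(3):
  [0, -∞, -∞, -∞]
  [-4, 0, -∞, -∞]
  [-24, -20, 0, 7]
  [0, 4, -12, 0]
D(4):
  [0, -∞, -∞, -∞]
  [-4, 0, -∞, -∞]
  [7, 11, 0, 7]
  [0, 4, -12, 0]
Answer: C* = [[0, -∞, -∞, -∞], [-4, 0, -∞, -∞], [7, 11, 0, 7], [0, 4, -12, 0]]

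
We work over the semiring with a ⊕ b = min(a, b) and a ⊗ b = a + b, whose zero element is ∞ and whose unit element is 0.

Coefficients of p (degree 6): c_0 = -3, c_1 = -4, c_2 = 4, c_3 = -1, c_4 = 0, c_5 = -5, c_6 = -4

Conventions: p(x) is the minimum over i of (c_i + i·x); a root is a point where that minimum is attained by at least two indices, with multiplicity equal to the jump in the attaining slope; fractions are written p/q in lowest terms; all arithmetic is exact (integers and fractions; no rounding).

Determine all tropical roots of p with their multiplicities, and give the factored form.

hull edge (i=0, c=-3) to (i=1, c=-4): slope -1, span 1
hull edge (i=1, c=-4) to (i=5, c=-5): slope -1/4, span 4
hull edge (i=5, c=-5) to (i=6, c=-4): slope 1, span 1
Factored form: p(x) = -4 ⊗ (x ⊕ (-1)) ⊗ (x ⊕ 1/4) ⊗ (x ⊕ 1/4) ⊗ (x ⊕ 1/4) ⊗ (x ⊕ 1/4) ⊗ (x ⊕ 1)
Answer: roots = -1 (mult 1), 1/4 (mult 4), 1 (mult 1)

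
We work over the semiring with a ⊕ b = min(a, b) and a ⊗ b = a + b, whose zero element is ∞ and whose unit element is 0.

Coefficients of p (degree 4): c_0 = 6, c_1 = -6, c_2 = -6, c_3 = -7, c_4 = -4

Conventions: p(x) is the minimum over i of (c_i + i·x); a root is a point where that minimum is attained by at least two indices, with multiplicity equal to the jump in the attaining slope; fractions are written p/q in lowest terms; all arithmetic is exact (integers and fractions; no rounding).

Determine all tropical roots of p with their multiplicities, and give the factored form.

hull edge (i=0, c=6) to (i=1, c=-6): slope -12, span 1
hull edge (i=1, c=-6) to (i=3, c=-7): slope -1/2, span 2
hull edge (i=3, c=-7) to (i=4, c=-4): slope 3, span 1
Factored form: p(x) = -4 ⊗ (x ⊕ (-3)) ⊗ (x ⊕ 1/2) ⊗ (x ⊕ 1/2) ⊗ (x ⊕ 12)
Answer: roots = -3 (mult 1), 1/2 (mult 2), 12 (mult 1)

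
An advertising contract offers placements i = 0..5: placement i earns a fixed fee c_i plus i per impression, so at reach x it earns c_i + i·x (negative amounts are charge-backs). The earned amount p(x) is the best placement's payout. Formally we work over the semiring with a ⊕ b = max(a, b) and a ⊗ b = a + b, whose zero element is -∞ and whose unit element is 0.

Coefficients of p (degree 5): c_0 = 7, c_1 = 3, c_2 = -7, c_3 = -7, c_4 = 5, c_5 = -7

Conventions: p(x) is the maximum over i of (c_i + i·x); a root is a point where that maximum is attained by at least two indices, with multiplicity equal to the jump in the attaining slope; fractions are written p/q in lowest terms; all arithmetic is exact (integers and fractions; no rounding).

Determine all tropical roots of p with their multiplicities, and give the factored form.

hull edge (i=0, c=7) to (i=4, c=5): slope -1/2, span 4
hull edge (i=4, c=5) to (i=5, c=-7): slope -12, span 1
Factored form: p(x) = -7 ⊗ (x ⊕ 1/2) ⊗ (x ⊕ 1/2) ⊗ (x ⊕ 1/2) ⊗ (x ⊕ 1/2) ⊗ (x ⊕ 12)
Answer: roots = 1/2 (mult 4), 12 (mult 1)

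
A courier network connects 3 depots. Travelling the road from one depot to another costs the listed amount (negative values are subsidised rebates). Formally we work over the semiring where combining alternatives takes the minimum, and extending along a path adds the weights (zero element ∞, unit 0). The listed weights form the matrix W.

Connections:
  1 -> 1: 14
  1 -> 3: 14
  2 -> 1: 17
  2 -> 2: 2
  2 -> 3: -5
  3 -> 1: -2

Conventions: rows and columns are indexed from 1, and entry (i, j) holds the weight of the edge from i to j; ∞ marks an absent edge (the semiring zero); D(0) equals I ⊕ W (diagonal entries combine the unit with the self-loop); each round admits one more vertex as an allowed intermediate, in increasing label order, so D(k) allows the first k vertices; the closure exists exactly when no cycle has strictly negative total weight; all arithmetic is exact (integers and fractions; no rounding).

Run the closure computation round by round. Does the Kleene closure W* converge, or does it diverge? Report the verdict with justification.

D(0):
  [0, ∞, 14]
  [17, 0, -5]
  [-2, ∞, 0]
D(1):
  [0, ∞, 14]
  [17, 0, -5]
  [-2, ∞, 0]
D(2):
  [0, ∞, 14]
  [17, 0, -5]
  [-2, ∞, 0]
D(3):
  [0, ∞, 14]
  [-7, 0, -5]
  [-2, ∞, 0]
Key observation: every diagonal entry stays at the unit through all rounds, so no improving cycle exists.
Answer: CONVERGES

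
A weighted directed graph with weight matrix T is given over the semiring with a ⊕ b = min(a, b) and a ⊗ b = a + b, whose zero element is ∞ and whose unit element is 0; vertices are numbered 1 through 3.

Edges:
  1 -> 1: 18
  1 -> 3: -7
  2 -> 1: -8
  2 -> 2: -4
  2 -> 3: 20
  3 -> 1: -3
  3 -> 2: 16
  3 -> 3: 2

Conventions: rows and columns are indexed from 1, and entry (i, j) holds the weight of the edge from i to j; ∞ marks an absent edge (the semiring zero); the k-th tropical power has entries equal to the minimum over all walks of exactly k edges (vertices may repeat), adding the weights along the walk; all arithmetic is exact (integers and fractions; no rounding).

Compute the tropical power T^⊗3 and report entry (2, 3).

T^⊗2:
  [-10, 9, -5]
  [-12, -8, -15]
  [-1, 12, -10]
T^⊗3:
  [-8, 5, -17]
  [-18, -12, -19]
  [-13, 6, -8]
Key observation: the optimum is the walk 2->2->1->3, with weight (-4) + (-8) + (-7) = -19.
Optimal value attained by: walk 2->2->1->3.
Answer: (T^⊗3)[2][3] = -19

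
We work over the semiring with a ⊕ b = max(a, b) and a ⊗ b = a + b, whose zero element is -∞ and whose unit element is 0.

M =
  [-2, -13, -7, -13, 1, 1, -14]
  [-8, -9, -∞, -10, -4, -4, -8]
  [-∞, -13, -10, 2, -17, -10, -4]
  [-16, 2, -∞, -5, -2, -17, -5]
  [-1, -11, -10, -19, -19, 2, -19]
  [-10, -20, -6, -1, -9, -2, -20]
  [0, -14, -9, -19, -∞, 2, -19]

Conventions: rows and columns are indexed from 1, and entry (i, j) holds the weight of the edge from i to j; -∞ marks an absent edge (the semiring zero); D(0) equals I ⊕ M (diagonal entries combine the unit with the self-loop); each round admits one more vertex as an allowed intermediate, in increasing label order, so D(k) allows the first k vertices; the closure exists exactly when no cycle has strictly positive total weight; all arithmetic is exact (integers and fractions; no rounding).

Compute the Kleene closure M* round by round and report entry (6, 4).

D(0):
  [0, -13, -7, -13, 1, 1, -14]
  [-8, 0, -∞, -10, -4, -4, -8]
  [-∞, -13, 0, 2, -17, -10, -4]
  [-16, 2, -∞, 0, -2, -17, -5]
  [-1, -11, -10, -19, 0, 2, -19]
  [-10, -20, -6, -1, -9, 0, -20]
  [0, -14, -9, -19, -∞, 2, 0]
D(1):
  [0, -13, -7, -13, 1, 1, -14]
  [-8, 0, -15, -10, -4, -4, -8]
  [-∞, -13, 0, 2, -17, -10, -4]
  [-16, 2, -23, 0, -2, -15, -5]
  [-1, -11, -8, -14, 0, 2, -15]
  [-10, -20, -6, -1, -9, 0, -20]
  [0, -13, -7, -13, 1, 2, 0]
D(2):
  [0, -13, -7, -13, 1, 1, -14]
  [-8, 0, -15, -10, -4, -4, -8]
  [-21, -13, 0, 2, -17, -10, -4]
  [-6, 2, -13, 0, -2, -2, -5]
  [-1, -11, -8, -14, 0, 2, -15]
  [-10, -20, -6, -1, -9, 0, -20]
  [0, -13, -7, -13, 1, 2, 0]
D(3):
  [0, -13, -7, -5, 1, 1, -11]
  [-8, 0, -15, -10, -4, -4, -8]
  [-21, -13, 0, 2, -17, -10, -4]
  [-6, 2, -13, 0, -2, -2, -5]
  [-1, -11, -8, -6, 0, 2, -12]
  [-10, -19, -6, -1, -9, 0, -10]
  [0, -13, -7, -5, 1, 2, 0]
D(4):
  [0, -3, -7, -5, 1, 1, -10]
  [-8, 0, -15, -10, -4, -4, -8]
  [-4, 4, 0, 2, 0, 0, -3]
  [-6, 2, -13, 0, -2, -2, -5]
  [-1, -4, -8, -6, 0, 2, -11]
  [-7, 1, -6, -1, -3, 0, -6]
  [0, -3, -7, -5, 1, 2, 0]
D(5):
  [0, -3, -7, -5, 1, 3, -10]
  [-5, 0, -12, -10, -4, -2, -8]
  [-1, 4, 0, 2, 0, 2, -3]
  [-3, 2, -10, 0, -2, 0, -5]
  [-1, -4, -8, -6, 0, 2, -11]
  [-4, 1, -6, -1, -3, 0, -6]
  [0, -3, -7, -5, 1, 3, 0]
D(6):
  [0, 4, -3, 2, 1, 3, -3]
  [-5, 0, -8, -3, -4, -2, -8]
  [-1, 4, 0, 2, 0, 2, -3]
  [-3, 2, -6, 0, -2, 0, -5]
  [-1, 3, -4, 1, 0, 2, -4]
  [-4, 1, -6, -1, -3, 0, -6]
  [0, 4, -3, 2, 1, 3, 0]
D(7):
  [0, 4, -3, 2, 1, 3, -3]
  [-5, 0, -8, -3, -4, -2, -8]
  [-1, 4, 0, 2, 0, 2, -3]
  [-3, 2, -6, 0, -2, 0, -5]
  [-1, 3, -4, 1, 0, 2, -4]
  [-4, 1, -6, -1, -3, 0, -6]
  [0, 4, -3, 2, 1, 3, 0]
Answer: M*[6][4] = -1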